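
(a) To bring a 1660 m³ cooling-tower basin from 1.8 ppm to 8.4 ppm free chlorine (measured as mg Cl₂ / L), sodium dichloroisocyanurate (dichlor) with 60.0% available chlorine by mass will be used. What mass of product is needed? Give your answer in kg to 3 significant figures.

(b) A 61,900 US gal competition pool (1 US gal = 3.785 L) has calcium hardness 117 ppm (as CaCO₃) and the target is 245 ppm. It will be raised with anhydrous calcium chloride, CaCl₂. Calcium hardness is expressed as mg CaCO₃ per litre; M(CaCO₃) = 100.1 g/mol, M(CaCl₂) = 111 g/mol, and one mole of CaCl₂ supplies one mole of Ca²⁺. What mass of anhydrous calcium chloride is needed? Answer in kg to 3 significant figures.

(a) Volume: 1660 m³ = 1,660,000 L.
(a) Chlorine deficit: 8.4 − 1.8 = 6.6 ppm = 6.6 mg/L as Cl₂.
(a) Cl₂ equivalent needed: 6.6 mg/L × 1,660,000 L = 10,960,000 mg = 10,960 g.
(a) Product at 60.0% available chlorine: 10,960 / 0.6 = 18,260 g.

(b) Volume: 61,900 US gal × 3.785 L/gal = 234,292 L.
(b) Hardness to add: (245 − 117) = 128 mg/L as CaCO₃ × 234,292 L = 29,990 g as CaCO₃.
(b) Moles of Ca²⁺ (1 mol Ca²⁺ ≡ 1 mol CaCO₃): 29,990 / 100.1 g/mol = 299.6 mol.
(b) Mass of CaCl₂: 299.6 × 111 = 33,250 g.

(a) 18.3 kg; (b) 33.3 kg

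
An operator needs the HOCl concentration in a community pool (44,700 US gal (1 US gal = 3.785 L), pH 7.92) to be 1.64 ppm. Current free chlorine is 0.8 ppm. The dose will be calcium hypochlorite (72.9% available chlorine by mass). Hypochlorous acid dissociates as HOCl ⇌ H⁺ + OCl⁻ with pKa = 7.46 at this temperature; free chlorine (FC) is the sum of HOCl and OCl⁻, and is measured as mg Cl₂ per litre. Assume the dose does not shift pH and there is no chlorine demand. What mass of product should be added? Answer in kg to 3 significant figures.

1.29 kg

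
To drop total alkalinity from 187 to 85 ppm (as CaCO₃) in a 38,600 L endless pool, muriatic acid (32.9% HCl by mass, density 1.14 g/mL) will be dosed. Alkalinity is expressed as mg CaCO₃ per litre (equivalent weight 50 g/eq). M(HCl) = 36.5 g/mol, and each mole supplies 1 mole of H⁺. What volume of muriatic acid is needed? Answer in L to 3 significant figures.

7.66 L

Alkalinity to neutralize: (187 − 85) = 102 mg/L as CaCO₃ × 38,600 L = 3937 g as CaCO₃.
Equivalents of H⁺ required: 3937 ÷ 50 g/eq = 78.74 eq = 78.74 mol HCl.
Mass of HCl: 78.74 × 36.5 = 2874 g.
Mass of 32.9% solution: 2874 / 0.329 = 8736 g.
Volume: 8736 g ÷ 1.14 g/mL = 7663 mL.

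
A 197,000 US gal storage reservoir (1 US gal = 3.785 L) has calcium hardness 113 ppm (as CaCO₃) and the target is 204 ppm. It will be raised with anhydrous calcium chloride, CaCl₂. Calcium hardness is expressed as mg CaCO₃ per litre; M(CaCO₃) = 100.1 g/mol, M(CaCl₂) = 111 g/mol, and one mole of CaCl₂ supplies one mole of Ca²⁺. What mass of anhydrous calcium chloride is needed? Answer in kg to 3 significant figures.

75.2 kg

Volume: 197,000 US gal × 3.785 L/gal = 745,645 L.
Hardness to add: (204 − 113) = 91 mg/L as CaCO₃ × 745,645 L = 67,850 g as CaCO₃.
Moles of Ca²⁺ (1 mol Ca²⁺ ≡ 1 mol CaCO₃): 67,850 / 100.1 g/mol = 677.9 mol.
Mass of CaCl₂: 677.9 × 111 = 75,240 g.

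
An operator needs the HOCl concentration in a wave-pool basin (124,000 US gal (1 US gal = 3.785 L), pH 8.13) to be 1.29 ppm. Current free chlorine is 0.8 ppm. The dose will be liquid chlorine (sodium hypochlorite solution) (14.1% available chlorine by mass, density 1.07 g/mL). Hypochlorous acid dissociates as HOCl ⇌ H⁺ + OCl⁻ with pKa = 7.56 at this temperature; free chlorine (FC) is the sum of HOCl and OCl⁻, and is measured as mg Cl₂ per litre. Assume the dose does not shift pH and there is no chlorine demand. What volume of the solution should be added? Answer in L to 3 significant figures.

16.4 L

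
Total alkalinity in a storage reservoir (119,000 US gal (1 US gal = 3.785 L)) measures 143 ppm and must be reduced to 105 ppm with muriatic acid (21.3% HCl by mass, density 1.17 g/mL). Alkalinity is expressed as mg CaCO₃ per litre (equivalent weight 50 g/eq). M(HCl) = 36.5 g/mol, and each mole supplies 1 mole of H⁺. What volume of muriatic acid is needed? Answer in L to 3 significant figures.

50.1 L

Volume: 119,000 US gal × 3.785 L/gal = 450,415 L.
Alkalinity to neutralize: (143 − 105) = 38 mg/L as CaCO₃ × 450,415 L = 17,120 g as CaCO₃.
Equivalents of H⁺ required: 17,120 ÷ 50 g/eq = 342.3 eq = 342.3 mol HCl.
Mass of HCl: 342.3 × 36.5 = 12,490 g.
Mass of 21.3% solution: 12,490 / 0.213 = 58,660 g.
Volume: 58,660 g ÷ 1.17 g/mL = 50,140 mL.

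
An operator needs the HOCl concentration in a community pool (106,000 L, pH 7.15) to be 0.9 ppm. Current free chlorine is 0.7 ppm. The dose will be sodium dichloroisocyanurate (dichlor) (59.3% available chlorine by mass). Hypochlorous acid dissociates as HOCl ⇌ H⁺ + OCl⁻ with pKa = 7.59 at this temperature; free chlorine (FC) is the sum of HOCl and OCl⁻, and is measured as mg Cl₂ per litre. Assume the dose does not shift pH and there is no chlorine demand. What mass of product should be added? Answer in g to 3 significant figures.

94.2 g

[OCl⁻]/[HOCl] = 10^(pH − pKa) = 10^(7.15 − 7.59) = 0.3631; fraction as HOCl = 1/(1 + 0.3631) = 0.7336.
Free chlorine required for 0.9 ppm HOCl: 0.9 / 0.7336 = 1.227 ppm.
FC to add: 1.227 − 0.7 = 0.5268 mg/L as Cl₂.
Cl₂ equivalent: 0.5268 mg/L × 106,000 L = 55.84 g.
Product at 59.3% available Cl: 55.84 / 0.593 = 94.16 g.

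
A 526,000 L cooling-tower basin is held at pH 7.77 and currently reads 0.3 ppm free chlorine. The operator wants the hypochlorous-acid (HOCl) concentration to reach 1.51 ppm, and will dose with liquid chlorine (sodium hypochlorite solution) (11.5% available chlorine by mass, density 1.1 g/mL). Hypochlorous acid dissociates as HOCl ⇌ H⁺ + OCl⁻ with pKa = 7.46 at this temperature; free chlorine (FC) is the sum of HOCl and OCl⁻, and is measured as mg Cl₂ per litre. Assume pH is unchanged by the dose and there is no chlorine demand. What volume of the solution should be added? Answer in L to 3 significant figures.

17.9 L

[OCl⁻]/[HOCl] = 10^(pH − pKa) = 10^(7.77 − 7.46) = 2.042; fraction as HOCl = 1/(1 + 2.042) = 0.3288.
Free chlorine required for 1.51 ppm HOCl: 1.51 / 0.3288 = 4.593 ppm.
FC to add: 4.593 − 0.3 = 4.293 mg/L as Cl₂.
Cl₂ equivalent: 4.293 mg/L × 526,000 L = 2258 g.
Product at 11.5% available Cl: 2258 / 0.115 = 19,640 g.
Volume: 19,640 g ÷ 1.1 g/mL = 17,850 mL.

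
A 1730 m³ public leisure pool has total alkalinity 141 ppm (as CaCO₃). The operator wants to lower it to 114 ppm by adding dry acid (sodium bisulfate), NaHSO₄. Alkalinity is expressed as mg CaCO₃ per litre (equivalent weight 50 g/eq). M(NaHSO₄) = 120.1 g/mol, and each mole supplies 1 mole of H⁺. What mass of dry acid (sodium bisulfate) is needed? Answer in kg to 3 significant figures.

Volume: 1730 m³ = 1,730,000 L.
Alkalinity to neutralize: (141 − 114) = 27 mg/L as CaCO₃ × 1,730,000 L = 46,710 g as CaCO₃.
Equivalents of H⁺ required: 46,710 ÷ 50 g/eq = 934.2 eq = 934.2 mol NaHSO₄.
Mass of NaHSO₄: 934.2 × 120.1 = 112,200 g.

112 kg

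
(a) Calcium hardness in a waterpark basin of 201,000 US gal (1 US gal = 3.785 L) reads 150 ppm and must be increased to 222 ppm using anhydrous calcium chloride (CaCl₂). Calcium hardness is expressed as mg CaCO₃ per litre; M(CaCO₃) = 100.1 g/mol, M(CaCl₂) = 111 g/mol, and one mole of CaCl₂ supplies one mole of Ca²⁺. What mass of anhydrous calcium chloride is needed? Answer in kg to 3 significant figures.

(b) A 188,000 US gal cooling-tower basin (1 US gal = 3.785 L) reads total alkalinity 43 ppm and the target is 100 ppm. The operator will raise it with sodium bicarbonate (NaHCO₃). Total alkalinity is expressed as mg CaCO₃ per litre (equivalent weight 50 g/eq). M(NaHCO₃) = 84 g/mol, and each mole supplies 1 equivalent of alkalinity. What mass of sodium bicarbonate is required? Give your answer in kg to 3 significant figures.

(a) Volume: 201,000 US gal × 3.785 L/gal = 760,785 L.
(a) Hardness to add: (222 − 150) = 72 mg/L as CaCO₃ × 760,785 L = 54,780 g as CaCO₃.
(a) Moles of Ca²⁺ (1 mol Ca²⁺ ≡ 1 mol CaCO₃): 54,780 / 100.1 g/mol = 547.2 mol.
(a) Mass of CaCl₂: 547.2 × 111 = 60,740 g.

(b) Volume: 188,000 US gal × 3.785 L/gal = 711,580 L.
(b) Alkalinity to add: (100 − 43) = 57 mg/L as CaCO₃ × 711,580 L = 40,560 g as CaCO₃.
(b) Equivalents: 40,560 g ÷ 50 g/eq = 811.2 eq.
(b) NaHCO₃ supplies 1 eq per mole → 811.2 mol.
(b) Mass: 811.2 mol × 84 g/mol = 68,140 g.

(a) 60.7 kg; (b) 68.1 kg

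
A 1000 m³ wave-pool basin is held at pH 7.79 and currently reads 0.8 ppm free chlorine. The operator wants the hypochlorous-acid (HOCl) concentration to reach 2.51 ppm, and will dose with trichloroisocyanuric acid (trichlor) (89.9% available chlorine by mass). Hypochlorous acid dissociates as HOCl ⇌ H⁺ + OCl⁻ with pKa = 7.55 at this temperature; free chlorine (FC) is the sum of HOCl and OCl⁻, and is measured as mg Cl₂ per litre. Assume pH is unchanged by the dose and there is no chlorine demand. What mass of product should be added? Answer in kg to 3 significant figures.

Volume: 1000 m³ = 1,000,000 L.
[OCl⁻]/[HOCl] = 10^(pH − pKa) = 10^(7.79 − 7.55) = 1.738; fraction as HOCl = 1/(1 + 1.738) = 0.3653.
Free chlorine required for 2.51 ppm HOCl: 2.51 / 0.3653 = 6.872 ppm.
FC to add: 6.872 − 0.8 = 6.072 mg/L as Cl₂.
Cl₂ equivalent: 6.072 mg/L × 1,000,000 L = 6072 g.
Product at 89.9% available Cl: 6072 / 0.899 = 6754 g.

6.75 kg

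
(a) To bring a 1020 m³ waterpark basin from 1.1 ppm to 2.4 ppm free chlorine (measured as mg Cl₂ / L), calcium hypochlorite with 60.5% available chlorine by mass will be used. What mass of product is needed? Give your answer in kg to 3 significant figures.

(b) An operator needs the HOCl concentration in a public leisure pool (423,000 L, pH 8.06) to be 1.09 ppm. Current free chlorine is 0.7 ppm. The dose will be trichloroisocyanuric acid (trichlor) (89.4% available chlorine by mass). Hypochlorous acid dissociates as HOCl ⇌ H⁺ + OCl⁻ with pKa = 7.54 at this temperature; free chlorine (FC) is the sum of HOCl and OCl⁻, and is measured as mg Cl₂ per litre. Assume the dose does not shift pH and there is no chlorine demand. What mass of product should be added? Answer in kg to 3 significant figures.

(a) Volume: 1020 m³ = 1,020,000 L.
(a) Chlorine deficit: 2.4 − 1.1 = 1.3 ppm = 1.3 mg/L as Cl₂.
(a) Cl₂ equivalent needed: 1.3 mg/L × 1,020,000 L = 1,326,000 mg = 1326 g.
(a) Product at 60.5% available chlorine: 1326 / 0.605 = 2192 g.

(b) [OCl⁻]/[HOCl] = 10^(pH − pKa) = 10^(8.06 − 7.54) = 3.311; fraction as HOCl = 1/(1 + 3.311) = 0.2319.
(b) Free chlorine required for 1.09 ppm HOCl: 1.09 / 0.2319 = 4.699 ppm.
(b) FC to add: 4.699 − 0.7 = 3.999 mg/L as Cl₂.
(b) Cl₂ equivalent: 3.999 mg/L × 423,000 L = 1692 g.
(b) Product at 89.4% available Cl: 1692 / 0.894 = 1892 g.

(a) 2.19 kg; (b) 1.89 kg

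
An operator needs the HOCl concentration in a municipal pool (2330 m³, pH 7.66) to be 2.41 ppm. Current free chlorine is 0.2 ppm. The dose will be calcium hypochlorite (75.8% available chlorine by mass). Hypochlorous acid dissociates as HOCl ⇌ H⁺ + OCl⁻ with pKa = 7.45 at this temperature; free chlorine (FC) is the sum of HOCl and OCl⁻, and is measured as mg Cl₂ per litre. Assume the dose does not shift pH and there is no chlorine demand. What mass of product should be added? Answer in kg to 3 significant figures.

Volume: 2330 m³ = 2,330,000 L.
[OCl⁻]/[HOCl] = 10^(pH − pKa) = 10^(7.66 − 7.45) = 1.622; fraction as HOCl = 1/(1 + 1.622) = 0.3814.
Free chlorine required for 2.41 ppm HOCl: 2.41 / 0.3814 = 6.319 ppm.
FC to add: 6.319 − 0.2 = 6.119 mg/L as Cl₂.
Cl₂ equivalent: 6.119 mg/L × 2,330,000 L = 14,260 g.
Product at 75.8% available Cl: 14,260 / 0.758 = 18,810 g.

18.8 kg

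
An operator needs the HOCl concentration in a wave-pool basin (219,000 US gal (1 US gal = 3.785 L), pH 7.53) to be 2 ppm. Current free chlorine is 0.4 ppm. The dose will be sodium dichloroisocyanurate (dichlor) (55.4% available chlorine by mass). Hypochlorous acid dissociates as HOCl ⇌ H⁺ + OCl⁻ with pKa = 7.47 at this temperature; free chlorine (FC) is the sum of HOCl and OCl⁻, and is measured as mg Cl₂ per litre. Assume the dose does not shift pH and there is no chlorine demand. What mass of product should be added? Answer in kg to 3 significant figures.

5.83 kg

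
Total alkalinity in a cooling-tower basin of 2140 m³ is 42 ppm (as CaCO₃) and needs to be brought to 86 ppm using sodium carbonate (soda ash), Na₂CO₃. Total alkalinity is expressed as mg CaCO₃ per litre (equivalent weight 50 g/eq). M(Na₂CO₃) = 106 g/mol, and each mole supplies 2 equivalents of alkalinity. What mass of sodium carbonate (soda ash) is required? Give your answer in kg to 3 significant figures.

Volume: 2140 m³ = 2,140,000 L.
Alkalinity to add: (86 − 42) = 44 mg/L as CaCO₃ × 2,140,000 L = 94,160 g as CaCO₃.
Equivalents: 94,160 g ÷ 50 g/eq = 1883 eq.
Each mole of Na₂CO₃ supplies 2 eq, so 1883 / 2 = 941.6 mol.
Mass: 941.6 mol × 106 g/mol = 99,810 g.

99.8 kg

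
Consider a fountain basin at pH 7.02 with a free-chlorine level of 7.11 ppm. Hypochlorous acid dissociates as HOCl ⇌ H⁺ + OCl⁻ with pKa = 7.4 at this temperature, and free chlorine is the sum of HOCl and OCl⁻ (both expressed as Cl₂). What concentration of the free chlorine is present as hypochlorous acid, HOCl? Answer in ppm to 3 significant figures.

[OCl⁻]/[HOCl] = 10^(pH − pKa) = 10^(7.02 − 7.4) = 10^-0.38 = 0.4169.
Fraction as HOCl = 1 / (1 + 0.4169) = 0.7058.
HOCl = 0.7058 × 7.11 ppm = 5.018 ppm.

5.02 ppm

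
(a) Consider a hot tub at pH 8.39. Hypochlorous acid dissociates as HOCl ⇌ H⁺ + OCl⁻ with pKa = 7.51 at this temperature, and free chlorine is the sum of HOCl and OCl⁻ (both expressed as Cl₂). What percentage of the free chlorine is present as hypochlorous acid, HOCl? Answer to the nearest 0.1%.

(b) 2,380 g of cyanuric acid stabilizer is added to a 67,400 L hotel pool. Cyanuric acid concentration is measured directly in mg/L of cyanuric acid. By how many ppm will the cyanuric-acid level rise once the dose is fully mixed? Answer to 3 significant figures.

(a) [OCl⁻]/[HOCl] = 10^(pH − pKa) = 10^(8.39 − 7.51) = 10^0.88 = 7.586.
(a) Fraction as HOCl = 1 / (1 + 7.586) = 0.1165.

(b) Rise: 2,380 g / 67,400 L × 1000 = 35.31 mg/L.

(a) 11.6%; (b) 35.3 ppm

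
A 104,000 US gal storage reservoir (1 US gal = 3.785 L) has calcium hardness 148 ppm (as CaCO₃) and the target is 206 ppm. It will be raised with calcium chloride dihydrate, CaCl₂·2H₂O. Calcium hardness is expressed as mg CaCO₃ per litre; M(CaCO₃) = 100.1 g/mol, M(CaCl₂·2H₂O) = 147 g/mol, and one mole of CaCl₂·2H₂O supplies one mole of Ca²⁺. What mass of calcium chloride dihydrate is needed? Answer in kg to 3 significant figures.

Volume: 104,000 US gal × 3.785 L/gal = 393,640 L.
Hardness to add: (206 − 148) = 58 mg/L as CaCO₃ × 393,640 L = 22,830 g as CaCO₃.
Moles of Ca²⁺ (1 mol Ca²⁺ ≡ 1 mol CaCO₃): 22,830 / 100.1 g/mol = 228.1 mol.
Mass of CaCl₂·2H₂O: 228.1 × 147 = 33,530 g.

33.5 kg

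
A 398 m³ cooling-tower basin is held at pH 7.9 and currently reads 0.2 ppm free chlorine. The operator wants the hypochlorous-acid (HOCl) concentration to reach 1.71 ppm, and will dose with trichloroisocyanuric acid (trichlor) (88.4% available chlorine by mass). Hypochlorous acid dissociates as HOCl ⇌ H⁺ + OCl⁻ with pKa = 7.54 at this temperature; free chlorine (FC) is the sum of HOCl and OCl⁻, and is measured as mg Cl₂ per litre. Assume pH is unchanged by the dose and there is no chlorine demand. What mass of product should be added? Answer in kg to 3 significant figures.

Volume: 398 m³ = 398,000 L.
[OCl⁻]/[HOCl] = 10^(pH − pKa) = 10^(7.9 − 7.54) = 2.291; fraction as HOCl = 1/(1 + 2.291) = 0.3039.
Free chlorine required for 1.71 ppm HOCl: 1.71 / 0.3039 = 5.627 ppm.
FC to add: 5.627 − 0.2 = 5.427 mg/L as Cl₂.
Cl₂ equivalent: 5.427 mg/L × 398,000 L = 2160 g.
Product at 88.4% available Cl: 2160 / 0.884 = 2444 g.

2.44 kg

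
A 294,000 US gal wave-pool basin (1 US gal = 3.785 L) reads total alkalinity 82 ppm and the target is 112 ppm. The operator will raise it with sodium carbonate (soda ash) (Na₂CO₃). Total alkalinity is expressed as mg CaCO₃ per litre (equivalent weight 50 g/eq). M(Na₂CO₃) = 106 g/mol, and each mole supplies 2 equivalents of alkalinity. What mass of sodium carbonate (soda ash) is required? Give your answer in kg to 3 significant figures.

35.4 kg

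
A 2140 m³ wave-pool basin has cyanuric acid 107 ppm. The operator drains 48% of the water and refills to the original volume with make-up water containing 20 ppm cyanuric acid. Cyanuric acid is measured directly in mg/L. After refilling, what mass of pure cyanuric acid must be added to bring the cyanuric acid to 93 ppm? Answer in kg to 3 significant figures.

59.4 kg

Volume: 2140 m³ = 2,140,000 L.
After draining 48% and refilling: 107 × 0.52 + 20 × 0.48 = 65.24 ppm.
Deficit to target: 93 − 65.24 = 27.76 mg/L.
Mass: 27.76 mg/L × 2,140,000 L = 59,410 g cyanuric acid.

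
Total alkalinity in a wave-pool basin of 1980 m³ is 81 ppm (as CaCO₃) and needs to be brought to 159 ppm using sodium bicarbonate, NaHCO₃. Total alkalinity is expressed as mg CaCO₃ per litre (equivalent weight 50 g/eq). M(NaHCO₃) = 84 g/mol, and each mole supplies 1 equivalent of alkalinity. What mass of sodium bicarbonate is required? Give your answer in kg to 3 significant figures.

Volume: 1980 m³ = 1,980,000 L.
Alkalinity to add: (159 − 81) = 78 mg/L as CaCO₃ × 1,980,000 L = 154,400 g as CaCO₃.
Equivalents: 154,400 g ÷ 50 g/eq = 3089 eq.
NaHCO₃ supplies 1 eq per mole → 3089 mol.
Mass: 3089 mol × 84 g/mol = 259,500 g.

259 kg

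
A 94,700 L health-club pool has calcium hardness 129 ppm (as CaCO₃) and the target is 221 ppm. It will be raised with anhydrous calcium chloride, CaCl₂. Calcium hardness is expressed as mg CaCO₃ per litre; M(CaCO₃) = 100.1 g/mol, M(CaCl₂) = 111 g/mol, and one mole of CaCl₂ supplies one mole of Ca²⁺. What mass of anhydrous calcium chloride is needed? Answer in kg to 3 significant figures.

9.66 kg

Hardness to add: (221 − 129) = 92 mg/L as CaCO₃ × 94,700 L = 8712 g as CaCO₃.
Moles of Ca²⁺ (1 mol Ca²⁺ ≡ 1 mol CaCO₃): 8712 / 100.1 g/mol = 87.04 mol.
Mass of CaCl₂: 87.04 × 111 = 9661 g.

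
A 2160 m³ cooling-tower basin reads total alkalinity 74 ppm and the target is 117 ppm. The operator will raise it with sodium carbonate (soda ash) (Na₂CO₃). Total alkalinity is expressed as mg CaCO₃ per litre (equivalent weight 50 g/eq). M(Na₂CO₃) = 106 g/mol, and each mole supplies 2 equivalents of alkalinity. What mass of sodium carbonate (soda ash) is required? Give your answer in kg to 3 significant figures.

98.5 kg

Volume: 2160 m³ = 2,160,000 L.
Alkalinity to add: (117 − 74) = 43 mg/L as CaCO₃ × 2,160,000 L = 92,880 g as CaCO₃.
Equivalents: 92,880 g ÷ 50 g/eq = 1858 eq.
Each mole of Na₂CO₃ supplies 2 eq, so 1858 / 2 = 928.8 mol.
Mass: 928.8 mol × 106 g/mol = 98,450 g.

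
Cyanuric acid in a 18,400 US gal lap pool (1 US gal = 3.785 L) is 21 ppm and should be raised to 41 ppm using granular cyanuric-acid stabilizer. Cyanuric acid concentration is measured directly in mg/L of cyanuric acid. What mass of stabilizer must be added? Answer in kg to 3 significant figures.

1.39 kg

Volume: 18,400 US gal × 3.785 L/gal = 69,644 L.
CYA to add: (41 − 21) = 20 mg/L × 69,644 L = 1393 g cyanuric acid.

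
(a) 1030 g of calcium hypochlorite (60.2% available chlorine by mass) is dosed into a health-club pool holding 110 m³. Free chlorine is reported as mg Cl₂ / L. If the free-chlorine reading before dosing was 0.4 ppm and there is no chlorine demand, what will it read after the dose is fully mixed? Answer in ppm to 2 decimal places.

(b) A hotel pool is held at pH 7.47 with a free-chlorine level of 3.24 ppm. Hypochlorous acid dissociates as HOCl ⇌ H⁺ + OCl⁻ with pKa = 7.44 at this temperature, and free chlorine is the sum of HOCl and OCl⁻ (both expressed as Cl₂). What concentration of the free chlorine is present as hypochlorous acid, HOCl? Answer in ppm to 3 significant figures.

(a) Volume: 110 m³ = 110,000 L.
(a) Available chlorine delivered: 1030 g × 0.602 = 620.1 g as Cl₂.
(a) Concentration rise: 620.1 g / 110,000 L = 5.637 mg/L = 5.64 ppm.
(a) Final FC: 0.4 + 5.64 = 6.04 ppm.

(b) [OCl⁻]/[HOCl] = 10^(pH − pKa) = 10^(7.47 − 7.44) = 10^0.03 = 1.072.
(b) Fraction as HOCl = 1 / (1 + 1.072) = 0.4827.
(b) HOCl = 0.4827 × 3.24 ppm = 1.564 ppm.

(a) 6.04 ppm; (b) 1.56 ppm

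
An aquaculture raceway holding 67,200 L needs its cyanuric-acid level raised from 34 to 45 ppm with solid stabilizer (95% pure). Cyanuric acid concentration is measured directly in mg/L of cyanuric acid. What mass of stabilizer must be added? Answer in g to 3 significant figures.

CYA to add: (45 − 34) = 11 mg/L × 67,200 L = 739.2 g cyanuric acid.
At 95% purity: 739.2 / 0.95 = 778.1 g product.

778 g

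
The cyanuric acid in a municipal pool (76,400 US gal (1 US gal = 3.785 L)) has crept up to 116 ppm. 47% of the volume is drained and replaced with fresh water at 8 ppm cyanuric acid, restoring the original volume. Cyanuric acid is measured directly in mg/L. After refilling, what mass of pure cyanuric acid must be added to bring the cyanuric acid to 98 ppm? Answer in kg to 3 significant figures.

Volume: 76,400 US gal × 3.785 L/gal = 289,174 L.
After draining 47% and refilling: 116 × 0.53 + 8 × 0.47 = 65.24 ppm.
Deficit to target: 98 − 65.24 = 32.76 mg/L.
Mass: 32.76 mg/L × 289,174 L = 9473 g cyanuric acid.

9.47 kg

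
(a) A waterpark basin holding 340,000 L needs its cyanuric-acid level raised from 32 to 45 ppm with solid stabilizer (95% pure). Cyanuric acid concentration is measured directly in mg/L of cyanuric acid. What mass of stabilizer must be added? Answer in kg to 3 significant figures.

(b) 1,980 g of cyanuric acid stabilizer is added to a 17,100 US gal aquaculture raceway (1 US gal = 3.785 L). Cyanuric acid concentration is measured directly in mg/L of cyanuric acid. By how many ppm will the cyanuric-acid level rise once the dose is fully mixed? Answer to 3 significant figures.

(a) CYA to add: (45 − 32) = 13 mg/L × 340,000 L = 4420 g cyanuric acid.
(a) At 95% purity: 4420 / 0.95 = 4653 g product.

(b) Volume: 17,100 US gal × 3.785 L/gal = 64,724 L.
(b) Rise: 1,980 g / 64,724 L × 1000 = 30.59 mg/L.

(a) 4.65 kg; (b) 30.6 ppm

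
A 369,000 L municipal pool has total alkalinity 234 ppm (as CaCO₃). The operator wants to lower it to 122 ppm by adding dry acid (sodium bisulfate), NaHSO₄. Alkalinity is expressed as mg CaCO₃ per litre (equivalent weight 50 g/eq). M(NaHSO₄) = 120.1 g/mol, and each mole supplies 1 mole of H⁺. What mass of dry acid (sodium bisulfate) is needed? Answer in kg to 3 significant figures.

Alkalinity to neutralize: (234 − 122) = 112 mg/L as CaCO₃ × 369,000 L = 41,330 g as CaCO₃.
Equivalents of H⁺ required: 41,330 ÷ 50 g/eq = 826.6 eq = 826.6 mol NaHSO₄.
Mass of NaHSO₄: 826.6 × 120.1 = 99,270 g.

99.3 kg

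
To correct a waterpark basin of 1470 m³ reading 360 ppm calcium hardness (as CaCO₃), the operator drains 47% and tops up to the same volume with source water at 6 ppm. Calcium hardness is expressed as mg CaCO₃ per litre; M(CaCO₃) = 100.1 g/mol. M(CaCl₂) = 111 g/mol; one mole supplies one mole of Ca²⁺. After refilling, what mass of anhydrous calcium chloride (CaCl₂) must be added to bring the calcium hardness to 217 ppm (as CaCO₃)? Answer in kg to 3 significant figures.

Volume: 1470 m³ = 1,470,000 L.
After draining 47% and refilling: 360 × 0.53 + 6 × 0.47 = 193.62 ppm.
Deficit to target: 217 − 193.62 = 23.38 mg/L.
As CaCO₃: 23.38 mg/L × 1,470,000 L = 34,370 g; ÷ 100.1 = 343.3 mol Ca²⁺.
Mass: 343.3 × 111 = 38,110 g.

38.1 kg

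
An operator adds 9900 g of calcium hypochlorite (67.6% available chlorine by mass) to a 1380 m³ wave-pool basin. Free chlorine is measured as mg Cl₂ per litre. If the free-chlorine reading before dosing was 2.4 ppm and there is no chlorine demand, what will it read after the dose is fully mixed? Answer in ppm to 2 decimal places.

Volume: 1380 m³ = 1,380,000 L.
Available chlorine delivered: 9900 g × 0.676 = 6692 g as Cl₂.
Concentration rise: 6692 g / 1,380,000 L = 4.85 mg/L = 4.85 ppm.
Final FC: 2.4 + 4.85 = 7.25 ppm.

7.25 ppm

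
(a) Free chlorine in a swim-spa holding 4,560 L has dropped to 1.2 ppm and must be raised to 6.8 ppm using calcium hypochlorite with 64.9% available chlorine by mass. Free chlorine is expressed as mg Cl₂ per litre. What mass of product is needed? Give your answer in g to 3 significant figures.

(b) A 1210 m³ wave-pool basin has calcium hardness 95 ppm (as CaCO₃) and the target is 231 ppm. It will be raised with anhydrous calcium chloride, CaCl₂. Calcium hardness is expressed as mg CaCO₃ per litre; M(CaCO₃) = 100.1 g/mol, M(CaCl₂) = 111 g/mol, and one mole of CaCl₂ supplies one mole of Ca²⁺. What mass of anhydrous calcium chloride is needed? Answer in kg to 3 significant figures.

(a) 39.3 g; (b) 182 kg

(a) Chlorine deficit: 6.8 − 1.2 = 5.6 ppm = 5.6 mg/L as Cl₂.
(a) Cl₂ equivalent needed: 5.6 mg/L × 4,560 L = 25,540 mg = 25.54 g.
(a) Product at 64.9% available chlorine: 25.54 / 0.649 = 39.35 g.

(b) Volume: 1210 m³ = 1,210,000 L.
(b) Hardness to add: (231 − 95) = 136 mg/L as CaCO₃ × 1,210,000 L = 164,600 g as CaCO₃.
(b) Moles of Ca²⁺ (1 mol Ca²⁺ ≡ 1 mol CaCO₃): 164,600 / 100.1 g/mol = 1644 mol.
(b) Mass of CaCl₂: 1644 × 111 = 182,500 g.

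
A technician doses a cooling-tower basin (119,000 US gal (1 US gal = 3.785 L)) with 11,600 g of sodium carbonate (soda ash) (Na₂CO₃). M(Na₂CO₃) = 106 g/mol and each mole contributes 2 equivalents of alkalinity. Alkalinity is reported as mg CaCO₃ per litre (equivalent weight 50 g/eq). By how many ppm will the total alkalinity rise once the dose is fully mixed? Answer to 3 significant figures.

24.3 ppm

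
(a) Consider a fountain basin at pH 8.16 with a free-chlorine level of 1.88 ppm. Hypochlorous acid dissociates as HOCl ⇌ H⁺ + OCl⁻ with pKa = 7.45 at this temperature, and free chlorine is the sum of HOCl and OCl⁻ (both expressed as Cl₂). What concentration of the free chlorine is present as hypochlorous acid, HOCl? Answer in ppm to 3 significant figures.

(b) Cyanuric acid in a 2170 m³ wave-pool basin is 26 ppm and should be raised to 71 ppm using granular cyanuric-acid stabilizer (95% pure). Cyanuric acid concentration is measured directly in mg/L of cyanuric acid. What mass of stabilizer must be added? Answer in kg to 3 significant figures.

(a) 0.307 ppm; (b) 103 kg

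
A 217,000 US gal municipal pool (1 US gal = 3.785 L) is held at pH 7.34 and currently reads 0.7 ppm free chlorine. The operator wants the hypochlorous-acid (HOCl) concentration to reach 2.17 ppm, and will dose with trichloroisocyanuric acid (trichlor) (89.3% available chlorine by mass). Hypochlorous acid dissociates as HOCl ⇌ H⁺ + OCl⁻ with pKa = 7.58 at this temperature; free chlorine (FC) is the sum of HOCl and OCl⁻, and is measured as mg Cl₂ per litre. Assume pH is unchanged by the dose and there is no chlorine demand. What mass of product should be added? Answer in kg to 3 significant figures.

Volume: 217,000 US gal × 3.785 L/gal = 821,345 L.
[OCl⁻]/[HOCl] = 10^(pH − pKa) = 10^(7.34 − 7.58) = 0.5754; fraction as HOCl = 1/(1 + 0.5754) = 0.6347.
Free chlorine required for 2.17 ppm HOCl: 2.17 / 0.6347 = 3.419 ppm.
FC to add: 3.419 − 0.7 = 2.719 mg/L as Cl₂.
Cl₂ equivalent: 2.719 mg/L × 821,345 L = 2233 g.
Product at 89.3% available Cl: 2233 / 0.893 = 2501 g.

2.50 kg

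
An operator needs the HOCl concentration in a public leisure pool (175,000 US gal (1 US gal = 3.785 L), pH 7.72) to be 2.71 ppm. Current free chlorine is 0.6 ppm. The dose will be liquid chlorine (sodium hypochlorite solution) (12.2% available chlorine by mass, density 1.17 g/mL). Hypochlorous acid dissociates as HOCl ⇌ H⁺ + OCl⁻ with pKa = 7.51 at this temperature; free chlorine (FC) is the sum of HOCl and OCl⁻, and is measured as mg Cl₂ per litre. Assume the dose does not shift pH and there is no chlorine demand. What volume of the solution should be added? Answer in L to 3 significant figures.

Volume: 175,000 US gal × 3.785 L/gal = 662,375 L.
[OCl⁻]/[HOCl] = 10^(pH − pKa) = 10^(7.72 − 7.51) = 1.622; fraction as HOCl = 1/(1 + 1.622) = 0.3814.
Free chlorine required for 2.71 ppm HOCl: 2.71 / 0.3814 = 7.105 ppm.
FC to add: 7.105 − 0.6 = 6.505 mg/L as Cl₂.
Cl₂ equivalent: 6.505 mg/L × 662,375 L = 4309 g.
Product at 12.2% available Cl: 4309 / 0.122 = 35,320 g.
Volume: 35,320 g ÷ 1.17 g/mL = 30,190 mL.

30.2 L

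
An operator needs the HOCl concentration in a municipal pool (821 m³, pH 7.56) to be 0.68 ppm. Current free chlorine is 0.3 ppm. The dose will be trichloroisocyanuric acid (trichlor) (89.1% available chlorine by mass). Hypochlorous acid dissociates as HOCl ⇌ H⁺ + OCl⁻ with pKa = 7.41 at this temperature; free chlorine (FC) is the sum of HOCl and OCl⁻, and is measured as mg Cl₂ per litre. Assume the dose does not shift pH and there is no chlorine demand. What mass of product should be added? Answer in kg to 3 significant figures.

1.24 kg

Volume: 821 m³ = 821,000 L.
[OCl⁻]/[HOCl] = 10^(pH − pKa) = 10^(7.56 − 7.41) = 1.413; fraction as HOCl = 1/(1 + 1.413) = 0.4145.
Free chlorine required for 0.68 ppm HOCl: 0.68 / 0.4145 = 1.641 ppm.
FC to add: 1.641 − 0.3 = 1.341 mg/L as Cl₂.
Cl₂ equivalent: 1.341 mg/L × 821,000 L = 1101 g.
Product at 89.1% available Cl: 1101 / 0.891 = 1235 g.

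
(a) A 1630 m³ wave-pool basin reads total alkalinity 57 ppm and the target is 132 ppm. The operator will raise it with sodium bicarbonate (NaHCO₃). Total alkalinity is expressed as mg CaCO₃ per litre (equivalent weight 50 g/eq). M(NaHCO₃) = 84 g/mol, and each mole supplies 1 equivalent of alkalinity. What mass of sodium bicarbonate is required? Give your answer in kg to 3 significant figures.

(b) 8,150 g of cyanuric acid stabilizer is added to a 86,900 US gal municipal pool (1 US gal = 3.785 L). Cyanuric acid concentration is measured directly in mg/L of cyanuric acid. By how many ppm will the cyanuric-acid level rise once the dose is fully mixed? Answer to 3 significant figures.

(a) Volume: 1630 m³ = 1,630,000 L.
(a) Alkalinity to add: (132 − 57) = 75 mg/L as CaCO₃ × 1,630,000 L = 122,200 g as CaCO₃.
(a) Equivalents: 122,200 g ÷ 50 g/eq = 2445 eq.
(a) NaHCO₃ supplies 1 eq per mole → 2445 mol.
(a) Mass: 2445 mol × 84 g/mol = 205,400 g.

(b) Volume: 86,900 US gal × 3.785 L/gal = 328,916 L.
(b) Rise: 8,150 g / 328,916 L × 1000 = 24.78 mg/L.

(a) 205 kg; (b) 24.8 ppm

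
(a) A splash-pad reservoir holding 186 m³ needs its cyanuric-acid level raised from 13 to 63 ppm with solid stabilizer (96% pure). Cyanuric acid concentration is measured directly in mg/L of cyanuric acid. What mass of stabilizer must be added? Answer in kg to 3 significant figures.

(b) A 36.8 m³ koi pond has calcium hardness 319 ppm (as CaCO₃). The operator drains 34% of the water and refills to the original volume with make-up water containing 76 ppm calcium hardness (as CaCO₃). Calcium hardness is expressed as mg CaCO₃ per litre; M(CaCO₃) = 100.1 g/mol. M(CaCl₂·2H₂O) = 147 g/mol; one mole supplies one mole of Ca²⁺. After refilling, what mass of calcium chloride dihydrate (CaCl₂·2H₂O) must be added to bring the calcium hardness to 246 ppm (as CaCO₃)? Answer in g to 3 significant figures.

(a) 9.69 kg; (b) 520 g

(a) Volume: 186 m³ = 186,000 L.
(a) CYA to add: (63 − 13) = 50 mg/L × 186,000 L = 9300 g cyanuric acid.
(a) At 96% purity: 9300 / 0.96 = 9688 g product.

(b) Volume: 36.8 m³ = 36,800 L.
(b) After draining 34% and refilling: 319 × 0.66 + 76 × 0.34 = 236.38 ppm.
(b) Deficit to target: 246 − 236.38 = 9.62 mg/L.
(b) As CaCO₃: 9.62 mg/L × 36,800 L = 354 g; ÷ 100.1 = 3.537 mol Ca²⁺.
(b) Mass: 3.537 × 147 = 519.9 g.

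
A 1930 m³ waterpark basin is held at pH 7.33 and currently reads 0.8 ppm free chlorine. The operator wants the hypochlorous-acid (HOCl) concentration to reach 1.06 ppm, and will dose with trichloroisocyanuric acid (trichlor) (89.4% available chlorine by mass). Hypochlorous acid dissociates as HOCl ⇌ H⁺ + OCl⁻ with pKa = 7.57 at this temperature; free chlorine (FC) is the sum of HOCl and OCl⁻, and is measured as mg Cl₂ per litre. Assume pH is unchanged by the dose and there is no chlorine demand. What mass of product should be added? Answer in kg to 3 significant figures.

1.88 kg

Volume: 1930 m³ = 1,930,000 L.
[OCl⁻]/[HOCl] = 10^(pH − pKa) = 10^(7.33 − 7.57) = 0.5754; fraction as HOCl = 1/(1 + 0.5754) = 0.6347.
Free chlorine required for 1.06 ppm HOCl: 1.06 / 0.6347 = 1.67 ppm.
FC to add: 1.67 − 0.8 = 0.87 mg/L as Cl₂.
Cl₂ equivalent: 0.87 mg/L × 1,930,000 L = 1679 g.
Product at 89.4% available Cl: 1679 / 0.894 = 1878 g.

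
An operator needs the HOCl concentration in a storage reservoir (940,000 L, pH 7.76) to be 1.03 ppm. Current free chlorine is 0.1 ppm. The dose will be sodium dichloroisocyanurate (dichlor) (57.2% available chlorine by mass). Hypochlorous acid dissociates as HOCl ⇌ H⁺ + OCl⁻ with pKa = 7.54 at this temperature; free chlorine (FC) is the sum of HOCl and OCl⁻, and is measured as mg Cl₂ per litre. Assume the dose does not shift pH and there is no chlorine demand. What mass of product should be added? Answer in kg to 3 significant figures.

4.34 kg

[OCl⁻]/[HOCl] = 10^(pH − pKa) = 10^(7.76 − 7.54) = 1.66; fraction as HOCl = 1/(1 + 1.66) = 0.376.
Free chlorine required for 1.03 ppm HOCl: 1.03 / 0.376 = 2.739 ppm.
FC to add: 2.739 − 0.1 = 2.639 mg/L as Cl₂.
Cl₂ equivalent: 2.639 mg/L × 940,000 L = 2481 g.
Product at 57.2% available Cl: 2481 / 0.572 = 4337 g.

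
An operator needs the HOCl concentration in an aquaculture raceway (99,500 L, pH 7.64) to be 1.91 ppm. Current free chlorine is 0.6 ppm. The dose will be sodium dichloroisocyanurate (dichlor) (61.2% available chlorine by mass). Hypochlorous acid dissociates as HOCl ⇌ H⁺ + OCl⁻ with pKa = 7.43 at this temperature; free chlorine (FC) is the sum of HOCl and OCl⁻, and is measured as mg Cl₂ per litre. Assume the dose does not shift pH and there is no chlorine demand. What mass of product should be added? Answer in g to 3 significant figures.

717 g

[OCl⁻]/[HOCl] = 10^(pH − pKa) = 10^(7.64 − 7.43) = 1.622; fraction as HOCl = 1/(1 + 1.622) = 0.3814.
Free chlorine required for 1.91 ppm HOCl: 1.91 / 0.3814 = 5.008 ppm.
FC to add: 5.008 − 0.6 = 4.408 mg/L as Cl₂.
Cl₂ equivalent: 4.408 mg/L × 99,500 L = 438.6 g.
Product at 61.2% available Cl: 438.6 / 0.612 = 716.6 g.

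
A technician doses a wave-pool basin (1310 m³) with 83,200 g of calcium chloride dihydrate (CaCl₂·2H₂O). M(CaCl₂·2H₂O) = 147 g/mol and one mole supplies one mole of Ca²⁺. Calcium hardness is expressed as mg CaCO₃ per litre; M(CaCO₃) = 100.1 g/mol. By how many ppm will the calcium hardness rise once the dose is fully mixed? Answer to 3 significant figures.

Volume: 1310 m³ = 1,310,000 L.
Moles of Ca²⁺: 83,200 g ÷ 147 g/mol = 566 mol.
As CaCO₃: 566 mol × 100.1 g/mol = 56,660 g.
Rise: 56,660 g / 1,310,000 L × 1000 = 43.25 mg/L.

43.2 ppm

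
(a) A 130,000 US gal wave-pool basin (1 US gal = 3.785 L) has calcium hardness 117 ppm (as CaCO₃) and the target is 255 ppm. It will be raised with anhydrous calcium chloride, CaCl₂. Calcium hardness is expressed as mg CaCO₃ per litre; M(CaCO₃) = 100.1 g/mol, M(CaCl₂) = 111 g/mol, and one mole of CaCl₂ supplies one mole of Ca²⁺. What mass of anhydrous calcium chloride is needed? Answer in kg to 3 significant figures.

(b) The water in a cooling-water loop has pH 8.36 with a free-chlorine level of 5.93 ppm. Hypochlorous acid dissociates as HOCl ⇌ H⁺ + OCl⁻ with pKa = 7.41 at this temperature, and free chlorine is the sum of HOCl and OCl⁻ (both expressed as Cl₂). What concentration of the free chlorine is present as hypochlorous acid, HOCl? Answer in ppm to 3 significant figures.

(a) Volume: 130,000 US gal × 3.785 L/gal = 492,050 L.
(a) Hardness to add: (255 − 117) = 138 mg/L as CaCO₃ × 492,050 L = 67,900 g as CaCO₃.
(a) Moles of Ca²⁺ (1 mol Ca²⁺ ≡ 1 mol CaCO₃): 67,900 / 100.1 g/mol = 678.4 mol.
(a) Mass of CaCl₂: 678.4 × 111 = 75,300 g.

(b) [OCl⁻]/[HOCl] = 10^(pH − pKa) = 10^(8.36 − 7.41) = 10^0.95 = 8.913.
(b) Fraction as HOCl = 1 / (1 + 8.913) = 0.1009.
(b) HOCl = 0.1009 × 5.93 ppm = 0.5982 ppm.

(a) 75.3 kg; (b) 0.598 ppm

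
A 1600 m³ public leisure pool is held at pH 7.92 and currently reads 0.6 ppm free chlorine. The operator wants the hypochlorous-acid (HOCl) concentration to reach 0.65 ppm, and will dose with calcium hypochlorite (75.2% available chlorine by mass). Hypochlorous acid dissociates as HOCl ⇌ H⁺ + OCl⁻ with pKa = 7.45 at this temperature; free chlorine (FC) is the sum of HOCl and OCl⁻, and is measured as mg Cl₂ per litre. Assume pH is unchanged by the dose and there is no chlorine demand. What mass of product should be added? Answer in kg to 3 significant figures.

Volume: 1600 m³ = 1,600,000 L.
[OCl⁻]/[HOCl] = 10^(pH − pKa) = 10^(7.92 − 7.45) = 2.951; fraction as HOCl = 1/(1 + 2.951) = 0.2531.
Free chlorine required for 0.65 ppm HOCl: 0.65 / 0.2531 = 2.568 ppm.
FC to add: 2.568 − 0.6 = 1.968 mg/L as Cl₂.
Cl₂ equivalent: 1.968 mg/L × 1,600,000 L = 3149 g.
Product at 75.2% available Cl: 3149 / 0.752 = 4188 g.

4.19 kg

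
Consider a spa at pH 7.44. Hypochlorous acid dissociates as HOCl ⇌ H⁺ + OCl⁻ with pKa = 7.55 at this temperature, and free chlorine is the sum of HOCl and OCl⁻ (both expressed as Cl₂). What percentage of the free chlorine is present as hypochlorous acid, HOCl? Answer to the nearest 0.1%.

56.3%

[OCl⁻]/[HOCl] = 10^(pH − pKa) = 10^(7.44 − 7.55) = 10^-0.11 = 0.7762.
Fraction as HOCl = 1 / (1 + 0.7762) = 0.563.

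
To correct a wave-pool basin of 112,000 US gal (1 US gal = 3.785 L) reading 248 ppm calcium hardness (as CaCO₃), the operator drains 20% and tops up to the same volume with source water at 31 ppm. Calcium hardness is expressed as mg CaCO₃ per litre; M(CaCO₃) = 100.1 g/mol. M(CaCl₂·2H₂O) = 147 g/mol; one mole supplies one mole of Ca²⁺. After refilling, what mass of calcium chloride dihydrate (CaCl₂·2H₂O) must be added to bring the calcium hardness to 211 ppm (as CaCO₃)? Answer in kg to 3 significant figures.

3.98 kg

Volume: 112,000 US gal × 3.785 L/gal = 423,920 L.
After draining 20% and refilling: 248 × 0.80 + 31 × 0.20 = 204.6 ppm.
Deficit to target: 211 − 204.6 = 6.4 mg/L.
As CaCO₃: 6.4 mg/L × 423,920 L = 2713 g; ÷ 100.1 = 27.1 mol Ca²⁺.
Mass: 27.1 × 147 = 3984 g.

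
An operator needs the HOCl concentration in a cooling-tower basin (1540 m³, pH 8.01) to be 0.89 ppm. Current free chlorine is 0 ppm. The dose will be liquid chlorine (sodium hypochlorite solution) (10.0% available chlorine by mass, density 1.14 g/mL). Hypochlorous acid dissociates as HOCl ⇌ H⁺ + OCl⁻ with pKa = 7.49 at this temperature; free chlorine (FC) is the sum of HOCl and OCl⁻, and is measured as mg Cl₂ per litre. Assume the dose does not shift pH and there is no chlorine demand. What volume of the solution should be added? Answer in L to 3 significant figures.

Volume: 1540 m³ = 1,540,000 L.
[OCl⁻]/[HOCl] = 10^(pH − pKa) = 10^(8.01 − 7.49) = 3.311; fraction as HOCl = 1/(1 + 3.311) = 0.2319.
Free chlorine required for 0.89 ppm HOCl: 0.89 / 0.2319 = 3.837 ppm.
FC to add: 3.837 − 0 = 3.837 mg/L as Cl₂.
Cl₂ equivalent: 3.837 mg/L × 1,540,000 L = 5909 g.
Product at 10.0% available Cl: 5909 / 0.1 = 59,090 g.
Volume: 59,090 g ÷ 1.14 g/mL = 51,830 mL.

51.8 L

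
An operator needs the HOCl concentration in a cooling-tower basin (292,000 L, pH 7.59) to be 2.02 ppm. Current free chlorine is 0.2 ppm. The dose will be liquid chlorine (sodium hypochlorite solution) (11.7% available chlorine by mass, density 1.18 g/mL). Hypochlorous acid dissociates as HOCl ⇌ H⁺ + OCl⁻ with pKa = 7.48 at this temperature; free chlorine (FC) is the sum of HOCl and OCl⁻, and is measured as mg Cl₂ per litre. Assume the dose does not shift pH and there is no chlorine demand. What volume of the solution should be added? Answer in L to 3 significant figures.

[OCl⁻]/[HOCl] = 10^(pH − pKa) = 10^(7.59 − 7.48) = 1.288; fraction as HOCl = 1/(1 + 1.288) = 0.437.
Free chlorine required for 2.02 ppm HOCl: 2.02 / 0.437 = 4.622 ppm.
FC to add: 4.622 − 0.2 = 4.422 mg/L as Cl₂.
Cl₂ equivalent: 4.422 mg/L × 292,000 L = 1291 g.
Product at 11.7% available Cl: 1291 / 0.117 = 11,040 g.
Volume: 11,040 g ÷ 1.18 g/mL = 9353 mL.

9.35 L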